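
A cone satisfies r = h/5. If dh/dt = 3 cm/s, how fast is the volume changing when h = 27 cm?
2187π/25 cm³/s

V = (1/3)π(h/5)²h = πh³/75
dV/dt = πh²/25 · 3
At h = 27: dV/dt = 2187π/25 cm³/s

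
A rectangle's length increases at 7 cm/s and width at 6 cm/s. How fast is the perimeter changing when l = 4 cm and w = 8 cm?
26 cm/s

P = 2(l + w)
dP/dt = 2(dl/dt + dw/dt) = 2(7 + 6) = 26 cm/s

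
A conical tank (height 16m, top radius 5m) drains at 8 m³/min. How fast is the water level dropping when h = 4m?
128/(25π) ≈ 1.63 m/min

r/h = 5/16, so r = (5/16)h
V = (1/3)πr²h = (1/3)π((5/16)h)²h = (25/768)πh³
dV/dh = (25/256)πh²
dh/dt = (dV/dt)/(dV/dh) = -8/((25/256)π·4²) = -128/(25π) m/min
The level is dropping at 128/(25π) ≈ 1.63 m/min.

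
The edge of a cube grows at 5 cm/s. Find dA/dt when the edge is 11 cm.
660 cm²/s

A = 6s²
dA/dt = 12s · ds/dt = 12·11·5 = 660 cm²/s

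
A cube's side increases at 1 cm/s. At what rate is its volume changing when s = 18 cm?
972 cm³/s

V = s³
dV/dt = 3s² · ds/dt = 3·18²·1 = 972 cm³/s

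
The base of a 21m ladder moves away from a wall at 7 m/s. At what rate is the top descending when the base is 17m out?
119√38/76 ≈ 9.652 m/s

x² + y² = 21²
2x·dx/dt + 2y·dy/dt = 0
dy/dt = -x/y · dx/dt = -17/(2√38) · 7 = -119√38/76 m/s
The top is descending at 119√38/76 ≈ 9.652 m/s.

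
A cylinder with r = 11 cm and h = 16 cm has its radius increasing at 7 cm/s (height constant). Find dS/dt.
532π cm²/s

S = 2πrh + 2πr² (lateral + bases)
dS/dt = (2πh + 4πr)·dr/dt = (2π·16 + 4π·11)·7
= 532π cm²/s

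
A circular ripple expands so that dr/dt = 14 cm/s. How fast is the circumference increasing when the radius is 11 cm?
28π cm/s

C = 2πr
dC/dt = 2π · dr/dt = 2π · 14 = 28π cm/s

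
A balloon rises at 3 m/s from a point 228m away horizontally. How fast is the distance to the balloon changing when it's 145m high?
435√73009/73009 ≈ 1.61 m/s

z² = 228² + y²
z = √(228² + 145²) = √73009
dz/dt = y/z · dy/dt = 145/√73009 · 3 = 435√73009/73009 ≈ 1.61 m/s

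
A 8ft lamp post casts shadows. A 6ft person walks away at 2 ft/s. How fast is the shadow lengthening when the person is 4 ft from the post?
6 ft/s

By similar triangles: 8/(x+s) = 6/s
Solving: s = 6x/2
ds/dt = 6/2 · dx/dt = 3 · 2 = 6 ft/s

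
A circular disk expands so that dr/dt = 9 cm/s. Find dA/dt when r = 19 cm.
342π cm²/s

A = πr²
dA/dt = 2πr · dr/dt = 2π(19)(9) = 342π cm²/s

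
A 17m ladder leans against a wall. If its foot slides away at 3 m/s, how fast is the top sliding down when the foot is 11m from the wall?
11√42/28 ≈ 2.546 m/s

x² + y² = 17²
2x·dx/dt + 2y·dy/dt = 0
dy/dt = -x/y · dx/dt = -11/(2√42) · 3 = -11√42/28 m/s
The top is descending at 11√42/28 ≈ 2.546 m/s.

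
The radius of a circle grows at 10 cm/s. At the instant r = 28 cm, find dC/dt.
20π cm/s

C = 2πr
dC/dt = 2π · dr/dt = 2π · 10 = 20π cm/s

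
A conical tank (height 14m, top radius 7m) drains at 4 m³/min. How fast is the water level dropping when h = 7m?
16/(49π) ≈ 0.1039 m/min

r/h = 7/14, so r = (1/2)h
V = (1/3)πr²h = (1/3)π((1/2)h)²h = (1/12)πh³
dV/dh = (1/4)πh²
dh/dt = (dV/dt)/(dV/dh) = -4/((1/4)π·7²) = -16/(49π) m/min
The level is dropping at 16/(49π) ≈ 0.1039 m/min.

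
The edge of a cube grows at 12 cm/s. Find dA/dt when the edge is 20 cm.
2880 cm²/s

A = 6s²
dA/dt = 12s · ds/dt = 12·20·12 = 2880 cm²/s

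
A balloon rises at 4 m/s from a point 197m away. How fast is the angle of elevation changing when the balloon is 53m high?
0.018934 rad/s

tan(θ) = y/197
sec²(θ) · dθ/dt = (1/197) · dy/dt
dθ/dt = cos²(θ)/197 · 4 = 197/(197² + 53²) · 4
dθ/dt = 0.018934 rad/s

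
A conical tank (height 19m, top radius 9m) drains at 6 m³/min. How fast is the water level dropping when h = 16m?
361/(3456π) ≈ 0.03325 m/min

r/h = 9/19, so r = (9/19)h
V = (1/3)πr²h = (1/3)π((9/19)h)²h = (27/361)πh³
dV/dh = (81/361)πh²
dh/dt = (dV/dt)/(dV/dh) = -6/((81/361)π·16²) = -361/(3456π) m/min
The level is dropping at 361/(3456π) ≈ 0.03325 m/min.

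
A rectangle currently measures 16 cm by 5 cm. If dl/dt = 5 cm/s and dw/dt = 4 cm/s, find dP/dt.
18 cm/s

P = 2(l + w)
dP/dt = 2(dl/dt + dw/dt) = 2(5 + 4) = 18 cm/s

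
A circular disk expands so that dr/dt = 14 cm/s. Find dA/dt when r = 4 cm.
112π cm²/s

A = πr²
dA/dt = 2πr · dr/dt = 2π(4)(14) = 112π cm²/s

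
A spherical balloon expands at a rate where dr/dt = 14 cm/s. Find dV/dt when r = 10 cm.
5600π cm³/s

V = (4/3)πr³
dV/dt = dV/dr · dr/dt = 4πr² · 14
At r = 10: dV/dt = 5600π cm³/s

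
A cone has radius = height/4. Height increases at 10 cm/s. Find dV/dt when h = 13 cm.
845π/8 cm³/s

V = (1/3)π(h/4)²h = πh³/48
dV/dt = πh²/16 · 10
At h = 13: dV/dt = 845π/8 cm³/s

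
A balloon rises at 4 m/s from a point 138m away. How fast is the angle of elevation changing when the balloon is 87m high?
0.020742 rad/s

tan(θ) = y/138
sec²(θ) · dθ/dt = (1/138) · dy/dt
dθ/dt = cos²(θ)/138 · 4 = 138/(138² + 87²) · 4
dθ/dt = 0.020742 rad/s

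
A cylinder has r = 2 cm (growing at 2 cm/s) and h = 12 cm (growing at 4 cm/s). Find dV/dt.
112π cm³/s

V = πr²h
dV/dt = 2πrh·dr/dt + πr²·dh/dt
= 2π(2)(12)(2) + π(2)²(4)
= 112π cm³/s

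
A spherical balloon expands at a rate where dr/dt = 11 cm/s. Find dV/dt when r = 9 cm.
3564π cm³/s

V = (4/3)πr³
dV/dt = dV/dr · dr/dt = 4πr² · 11
At r = 9: dV/dt = 3564π cm³/s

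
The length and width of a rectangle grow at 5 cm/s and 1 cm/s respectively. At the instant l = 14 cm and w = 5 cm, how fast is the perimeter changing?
12 cm/s

P = 2(l + w)
dP/dt = 2(dl/dt + dw/dt) = 2(5 + 1) = 12 cm/s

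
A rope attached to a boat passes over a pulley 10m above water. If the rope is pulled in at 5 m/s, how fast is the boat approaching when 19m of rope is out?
95√29/87 ≈ 5.88 m/s

rope² = x² + 10²
x = √(19² - 10²) = 3√29
dx/dt = (rope/x) · d(rope)/dt = (19/(3√29)) · (-5) = -95√29/87 m/s
The boat approaches at 95√29/87 ≈ 5.88 m/s.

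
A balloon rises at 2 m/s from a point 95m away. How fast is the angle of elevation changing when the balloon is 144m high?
0.006384 rad/s

tan(θ) = y/95
sec²(θ) · dθ/dt = (1/95) · dy/dt
dθ/dt = cos²(θ)/95 · 2 = 95/(95² + 144²) · 2
dθ/dt = 0.006384 rad/s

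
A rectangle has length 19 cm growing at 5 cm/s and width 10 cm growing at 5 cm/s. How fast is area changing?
145 cm²/s

A = lw
dA/dt = w·dl/dt + l·dw/dt = 10·5 + 19·5 = 145 cm²/s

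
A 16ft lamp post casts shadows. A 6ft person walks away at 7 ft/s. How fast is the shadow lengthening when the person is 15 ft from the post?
21/5 ft/s

By similar triangles: 16/(x+s) = 6/s
Solving: s = 6x/10
ds/dt = 6/10 · dx/dt = 3/5 · 7 = 21/5 ft/s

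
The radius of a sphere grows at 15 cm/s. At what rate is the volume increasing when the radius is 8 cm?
3840π cm³/s

V = (4/3)πr³
dV/dt = dV/dr · dr/dt = 4πr² · 15
At r = 8: dV/dt = 3840π cm³/s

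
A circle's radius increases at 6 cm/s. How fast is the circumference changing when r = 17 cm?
12π cm/s

C = 2πr
dC/dt = 2π · dr/dt = 2π · 6 = 12π cm/s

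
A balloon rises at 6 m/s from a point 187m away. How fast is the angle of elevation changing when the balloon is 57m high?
0.029358 rad/s

tan(θ) = y/187
sec²(θ) · dθ/dt = (1/187) · dy/dt
dθ/dt = cos²(θ)/187 · 6 = 187/(187² + 57²) · 6
dθ/dt = 0.029358 rad/s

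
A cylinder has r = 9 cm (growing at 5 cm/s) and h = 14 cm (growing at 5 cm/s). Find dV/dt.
1665π cm³/s

V = πr²h
dV/dt = 2πrh·dr/dt + πr²·dh/dt
= 2π(9)(14)(5) + π(9)²(5)
= 1665π cm³/s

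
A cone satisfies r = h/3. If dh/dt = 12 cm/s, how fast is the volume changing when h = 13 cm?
676π/3 cm³/s

V = (1/3)π(h/3)²h = πh³/27
dV/dt = πh²/9 · 12
At h = 13: dV/dt = 676π/3 cm³/s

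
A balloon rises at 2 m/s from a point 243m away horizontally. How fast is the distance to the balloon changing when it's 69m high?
23√7090/3545 ≈ 0.5463 m/s

z² = 243² + y²
z = √(243² + 69²) = 3√7090
dz/dt = y/z · dy/dt = 69/(3√7090) · 2 = 23√7090/3545 ≈ 0.5463 m/s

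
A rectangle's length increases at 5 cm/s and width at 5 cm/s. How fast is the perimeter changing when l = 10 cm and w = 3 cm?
20 cm/s

P = 2(l + w)
dP/dt = 2(dl/dt + dw/dt) = 2(5 + 5) = 20 cm/s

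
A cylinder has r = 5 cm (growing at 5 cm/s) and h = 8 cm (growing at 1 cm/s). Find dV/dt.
425π cm³/s

V = πr²h
dV/dt = 2πrh·dr/dt + πr²·dh/dt
= 2π(5)(8)(5) + π(5)²(1)
= 425π cm³/s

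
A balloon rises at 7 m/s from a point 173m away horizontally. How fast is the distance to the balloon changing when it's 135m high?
945√48154/48154 ≈ 4.306 m/s

z² = 173² + y²
z = √(173² + 135²) = √48154
dz/dt = y/z · dy/dt = 135/√48154 · 7 = 945√48154/48154 ≈ 4.306 m/s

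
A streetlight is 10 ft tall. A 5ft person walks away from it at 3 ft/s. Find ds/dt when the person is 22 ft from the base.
3 ft/s

By similar triangles: 10/(x+s) = 5/s
Solving: s = 5x/5
ds/dt = 5/5 · dx/dt = 1 · 3 = 3 ft/s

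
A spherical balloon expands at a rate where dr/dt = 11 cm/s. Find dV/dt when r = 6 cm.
1584π cm³/s

V = (4/3)πr³
dV/dt = dV/dr · dr/dt = 4πr² · 11
At r = 6: dV/dt = 1584π cm³/s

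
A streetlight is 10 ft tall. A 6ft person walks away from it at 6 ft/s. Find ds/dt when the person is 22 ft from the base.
9 ft/s

By similar triangles: 10/(x+s) = 6/s
Solving: s = 6x/4
ds/dt = 6/4 · dx/dt = 3/2 · 6 = 9 ft/s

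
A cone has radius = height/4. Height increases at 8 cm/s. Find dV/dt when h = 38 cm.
722π cm³/s

V = (1/3)π(h/4)²h = πh³/48
dV/dt = πh²/16 · 8
At h = 38: dV/dt = 722π cm³/s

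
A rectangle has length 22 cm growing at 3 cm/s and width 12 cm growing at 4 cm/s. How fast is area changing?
124 cm²/s

A = lw
dA/dt = w·dl/dt + l·dw/dt = 12·3 + 22·4 = 124 cm²/s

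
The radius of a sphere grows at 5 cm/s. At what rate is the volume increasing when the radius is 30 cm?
18000π cm³/s

V = (4/3)πr³
dV/dt = dV/dr · dr/dt = 4πr² · 5
At r = 30: dV/dt = 18000π cm³/s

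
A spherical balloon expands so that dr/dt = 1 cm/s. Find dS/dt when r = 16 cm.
128π cm²/s

S = 4πr²
dS/dt = dS/dr · dr/dt = 8πr · 1
At r = 16: dS/dt = 128π cm²/s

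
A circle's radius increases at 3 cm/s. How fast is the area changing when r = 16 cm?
96π cm²/s

A = πr²
dA/dt = 2πr · dr/dt = 2π(16)(3) = 96π cm²/s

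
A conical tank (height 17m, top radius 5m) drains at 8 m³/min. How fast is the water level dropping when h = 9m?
2312/(2025π) ≈ 0.3634 m/min

r/h = 5/17, so r = (5/17)h
V = (1/3)πr²h = (1/3)π((5/17)h)²h = (25/867)πh³
dV/dh = (25/289)πh²
dh/dt = (dV/dt)/(dV/dh) = -8/((25/289)π·9²) = -2312/(2025π) m/min
The level is dropping at 2312/(2025π) ≈ 0.3634 m/min.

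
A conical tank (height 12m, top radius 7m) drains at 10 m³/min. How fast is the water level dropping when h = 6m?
40/(49π) ≈ 0.2598 m/min

r/h = 7/12, so r = (7/12)h
V = (1/3)πr²h = (1/3)π((7/12)h)²h = (49/432)πh³
dV/dh = (49/144)πh²
dh/dt = (dV/dt)/(dV/dh) = -10/((49/144)π·6²) = -40/(49π) m/min
The level is dropping at 40/(49π) ≈ 0.2598 m/min.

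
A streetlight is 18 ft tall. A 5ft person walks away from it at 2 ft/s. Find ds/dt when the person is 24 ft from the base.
10/13 ft/s

By similar triangles: 18/(x+s) = 5/s
Solving: s = 5x/13
ds/dt = 5/13 · dx/dt = 5/13 · 2 = 10/13 ft/s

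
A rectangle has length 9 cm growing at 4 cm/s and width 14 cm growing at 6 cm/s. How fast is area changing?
110 cm²/s

A = lw
dA/dt = w·dl/dt + l·dw/dt = 14·4 + 9·6 = 110 cm²/s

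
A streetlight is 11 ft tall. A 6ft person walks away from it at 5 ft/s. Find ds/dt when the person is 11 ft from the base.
6 ft/s

By similar triangles: 11/(x+s) = 6/s
Solving: s = 6x/5
ds/dt = 6/5 · dx/dt = 6/5 · 5 = 6 ft/s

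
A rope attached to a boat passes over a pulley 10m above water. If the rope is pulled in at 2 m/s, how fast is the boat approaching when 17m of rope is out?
34√21/63 ≈ 2.473 m/s

rope² = x² + 10²
x = √(17² - 10²) = 3√21
dx/dt = (rope/x) · d(rope)/dt = (17/(3√21)) · (-2) = -34√21/63 m/s
The boat approaches at 34√21/63 ≈ 2.473 m/s.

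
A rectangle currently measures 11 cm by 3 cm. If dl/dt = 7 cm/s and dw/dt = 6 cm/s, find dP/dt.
26 cm/s

P = 2(l + w)
dP/dt = 2(dl/dt + dw/dt) = 2(7 + 6) = 26 cm/s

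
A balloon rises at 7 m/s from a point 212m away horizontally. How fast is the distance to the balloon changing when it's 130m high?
455√15461/15461 ≈ 3.659 m/s

z² = 212² + y²
z = √(212² + 130²) = 2√15461
dz/dt = y/z · dy/dt = 130/(2√15461) · 7 = 455√15461/15461 ≈ 3.659 m/s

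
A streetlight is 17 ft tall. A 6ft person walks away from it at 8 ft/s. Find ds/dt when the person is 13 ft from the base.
48/11 ft/s

By similar triangles: 17/(x+s) = 6/s
Solving: s = 6x/11
ds/dt = 6/11 · dx/dt = 6/11 · 8 = 48/11 ft/s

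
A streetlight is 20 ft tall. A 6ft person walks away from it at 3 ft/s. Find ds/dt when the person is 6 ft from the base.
9/7 ft/s

By similar triangles: 20/(x+s) = 6/s
Solving: s = 6x/14
ds/dt = 6/14 · dx/dt = 3/7 · 3 = 9/7 ft/s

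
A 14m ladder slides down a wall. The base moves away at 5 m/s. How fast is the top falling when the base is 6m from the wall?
3√10/4 ≈ 2.372 m/s

x² + y² = 14²
2x·dx/dt + 2y·dy/dt = 0
dy/dt = -x/y · dx/dt = -6/(4√10) · 5 = -3√10/4 m/s
The top is descending at 3√10/4 ≈ 2.372 m/s.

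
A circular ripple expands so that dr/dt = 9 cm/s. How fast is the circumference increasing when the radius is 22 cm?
18π cm/s

C = 2πr
dC/dt = 2π · dr/dt = 2π · 9 = 18π cm/s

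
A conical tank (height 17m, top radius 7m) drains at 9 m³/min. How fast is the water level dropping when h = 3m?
289/(49π) ≈ 1.877 m/min

r/h = 7/17, so r = (7/17)h
V = (1/3)πr²h = (1/3)π((7/17)h)²h = (49/867)πh³
dV/dh = (49/289)πh²
dh/dt = (dV/dt)/(dV/dh) = -9/((49/289)π·3²) = -289/(49π) m/min
The level is dropping at 289/(49π) ≈ 1.877 m/min.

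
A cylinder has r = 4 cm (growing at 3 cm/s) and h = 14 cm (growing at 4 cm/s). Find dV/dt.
400π cm³/s

V = πr²h
dV/dt = 2πrh·dr/dt + πr²·dh/dt
= 2π(4)(14)(3) + π(4)²(4)
= 400π cm³/s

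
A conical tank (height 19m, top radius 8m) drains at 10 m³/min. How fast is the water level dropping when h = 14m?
1805/(6272π) ≈ 0.09161 m/min

r/h = 8/19, so r = (8/19)h
V = (1/3)πr²h = (1/3)π((8/19)h)²h = (64/1083)πh³
dV/dh = (64/361)πh²
dh/dt = (dV/dt)/(dV/dh) = -10/((64/361)π·14²) = -1805/(6272π) m/min
The level is dropping at 1805/(6272π) ≈ 0.09161 m/min.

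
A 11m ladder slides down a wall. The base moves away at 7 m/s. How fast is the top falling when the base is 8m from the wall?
56√57/57 ≈ 7.417 m/s

x² + y² = 11²
2x·dx/dt + 2y·dy/dt = 0
dy/dt = -x/y · dx/dt = -8/√57 · 7 = -56√57/57 m/s
The top is descending at 56√57/57 ≈ 7.417 m/s.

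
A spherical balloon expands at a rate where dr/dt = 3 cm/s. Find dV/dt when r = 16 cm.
3072π cm³/s

V = (4/3)πr³
dV/dt = dV/dr · dr/dt = 4πr² · 3
At r = 16: dV/dt = 3072π cm³/s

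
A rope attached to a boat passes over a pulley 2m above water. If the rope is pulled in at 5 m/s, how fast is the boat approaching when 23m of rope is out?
23√21/21 ≈ 5.019 m/s

rope² = x² + 2²
x = √(23² - 2²) = 5√21
dx/dt = (rope/x) · d(rope)/dt = (23/(5√21)) · (-5) = -23√21/21 m/s
The boat approaches at 23√21/21 ≈ 5.019 m/s.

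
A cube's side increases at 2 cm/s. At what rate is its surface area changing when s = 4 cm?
96 cm²/s

A = 6s²
dA/dt = 12s · ds/dt = 12·4·2 = 96 cm²/s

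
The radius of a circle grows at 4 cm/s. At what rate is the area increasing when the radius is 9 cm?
72π cm²/s

A = πr²
dA/dt = 2πr · dr/dt = 2π(9)(4) = 72π cm²/s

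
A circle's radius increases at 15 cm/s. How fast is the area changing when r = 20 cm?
600π cm²/s

A = πr²
dA/dt = 2πr · dr/dt = 2π(20)(15) = 600π cm²/s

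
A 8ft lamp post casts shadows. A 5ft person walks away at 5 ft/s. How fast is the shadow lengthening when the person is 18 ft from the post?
25/3 ft/s

By similar triangles: 8/(x+s) = 5/s
Solving: s = 5x/3
ds/dt = 5/3 · dx/dt = 5/3 · 5 = 25/3 ft/s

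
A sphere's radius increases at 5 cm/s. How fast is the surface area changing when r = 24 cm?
960π cm²/s

S = 4πr²
dS/dt = dS/dr · dr/dt = 8πr · 5
At r = 24: dS/dt = 960π cm²/s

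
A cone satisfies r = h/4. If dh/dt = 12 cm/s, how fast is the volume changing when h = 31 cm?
2883π/4 cm³/s

V = (1/3)π(h/4)²h = πh³/48
dV/dt = πh²/16 · 12
At h = 31: dV/dt = 2883π/4 cm³/s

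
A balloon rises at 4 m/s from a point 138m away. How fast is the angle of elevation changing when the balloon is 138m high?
0.014493 rad/s

tan(θ) = y/138
sec²(θ) · dθ/dt = (1/138) · dy/dt
dθ/dt = cos²(θ)/138 · 4 = 138/(138² + 138²) · 4
dθ/dt = 0.014493 rad/s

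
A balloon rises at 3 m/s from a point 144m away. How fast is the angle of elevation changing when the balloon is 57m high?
0.018011 rad/s

tan(θ) = y/144
sec²(θ) · dθ/dt = (1/144) · dy/dt
dθ/dt = cos²(θ)/144 · 3 = 144/(144² + 57²) · 3
dθ/dt = 0.018011 rad/s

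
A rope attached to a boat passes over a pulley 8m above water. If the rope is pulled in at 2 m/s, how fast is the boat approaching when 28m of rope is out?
14√5/15 ≈ 2.087 m/s

rope² = x² + 8²
x = √(28² - 8²) = 12√5
dx/dt = (rope/x) · d(rope)/dt = (28/(12√5)) · (-2) = -14√5/15 m/s
The boat approaches at 14√5/15 ≈ 2.087 m/s.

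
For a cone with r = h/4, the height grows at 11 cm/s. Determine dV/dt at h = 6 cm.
99π/4 cm³/s

V = (1/3)π(h/4)²h = πh³/48
dV/dt = πh²/16 · 11
At h = 6: dV/dt = 99π/4 cm³/s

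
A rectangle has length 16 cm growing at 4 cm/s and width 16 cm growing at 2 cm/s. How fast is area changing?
96 cm²/s

A = lw
dA/dt = w·dl/dt + l·dw/dt = 16·4 + 16·2 = 96 cm²/s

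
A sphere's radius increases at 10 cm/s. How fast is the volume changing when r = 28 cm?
31360π cm³/s

V = (4/3)πr³
dV/dt = dV/dr · dr/dt = 4πr² · 10
At r = 28: dV/dt = 31360π cm³/s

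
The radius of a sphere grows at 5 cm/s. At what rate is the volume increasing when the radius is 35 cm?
24500π cm³/s

V = (4/3)πr³
dV/dt = dV/dr · dr/dt = 4πr² · 5
At r = 35: dV/dt = 24500π cm³/s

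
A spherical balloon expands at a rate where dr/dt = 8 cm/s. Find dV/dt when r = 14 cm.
6272π cm³/s

V = (4/3)πr³
dV/dt = dV/dr · dr/dt = 4πr² · 8
At r = 14: dV/dt = 6272π cm³/s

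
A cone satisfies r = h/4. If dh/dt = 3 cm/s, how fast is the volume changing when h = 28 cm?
147π cm³/s

V = (1/3)π(h/4)²h = πh³/48
dV/dt = πh²/16 · 3
At h = 28: dV/dt = 147π cm³/s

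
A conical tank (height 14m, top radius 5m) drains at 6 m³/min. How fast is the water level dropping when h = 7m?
24/(25π) ≈ 0.3056 m/min

r/h = 5/14, so r = (5/14)h
V = (1/3)πr²h = (1/3)π((5/14)h)²h = (25/588)πh³
dV/dh = (25/196)πh²
dh/dt = (dV/dt)/(dV/dh) = -6/((25/196)π·7²) = -24/(25π) m/min
The level is dropping at 24/(25π) ≈ 0.3056 m/min.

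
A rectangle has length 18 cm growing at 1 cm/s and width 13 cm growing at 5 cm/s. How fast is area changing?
103 cm²/s

A = lw
dA/dt = w·dl/dt + l·dw/dt = 13·1 + 18·5 = 103 cm²/s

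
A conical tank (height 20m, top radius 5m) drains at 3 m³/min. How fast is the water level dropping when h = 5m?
48/(25π) ≈ 0.6112 m/min

r/h = 5/20, so r = (1/4)h
V = (1/3)πr²h = (1/3)π((1/4)h)²h = (1/48)πh³
dV/dh = (1/16)πh²
dh/dt = (dV/dt)/(dV/dh) = -3/((1/16)π·5²) = -48/(25π) m/min
The level is dropping at 48/(25π) ≈ 0.6112 m/min.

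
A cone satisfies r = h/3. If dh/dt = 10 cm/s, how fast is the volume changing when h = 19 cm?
3610π/9 cm³/s

V = (1/3)π(h/3)²h = πh³/27
dV/dt = πh²/9 · 10
At h = 19: dV/dt = 3610π/9 cm³/s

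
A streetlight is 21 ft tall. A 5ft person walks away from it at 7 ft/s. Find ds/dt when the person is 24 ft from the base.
35/16 ft/s

By similar triangles: 21/(x+s) = 5/s
Solving: s = 5x/16
ds/dt = 5/16 · dx/dt = 5/16 · 7 = 35/16 ft/s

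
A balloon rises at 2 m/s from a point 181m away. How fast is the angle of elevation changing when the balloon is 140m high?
0.006914 rad/s

tan(θ) = y/181
sec²(θ) · dθ/dt = (1/181) · dy/dt
dθ/dt = cos²(θ)/181 · 2 = 181/(181² + 140²) · 2
dθ/dt = 0.006914 rad/s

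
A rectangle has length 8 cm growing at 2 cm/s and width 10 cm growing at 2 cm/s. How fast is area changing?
36 cm²/s

A = lw
dA/dt = w·dl/dt + l·dw/dt = 10·2 + 8·2 = 36 cm²/s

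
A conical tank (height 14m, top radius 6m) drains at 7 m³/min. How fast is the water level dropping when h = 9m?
343/(729π) ≈ 0.1498 m/min

r/h = 6/14, so r = (3/7)h
V = (1/3)πr²h = (1/3)π((3/7)h)²h = (3/49)πh³
dV/dh = (9/49)πh²
dh/dt = (dV/dt)/(dV/dh) = -7/((9/49)π·9²) = -343/(729π) m/min
The level is dropping at 343/(729π) ≈ 0.1498 m/min.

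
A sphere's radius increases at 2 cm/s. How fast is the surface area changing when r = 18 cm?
288π cm²/s

S = 4πr²
dS/dt = dS/dr · dr/dt = 8πr · 2
At r = 18: dS/dt = 288π cm²/s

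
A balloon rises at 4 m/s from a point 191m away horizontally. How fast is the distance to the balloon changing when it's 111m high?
222√48802/24401 ≈ 2.01 m/s

z² = 191² + y²
z = √(191² + 111²) = √48802
dz/dt = y/z · dy/dt = 111/√48802 · 4 = 222√48802/24401 ≈ 2.01 m/s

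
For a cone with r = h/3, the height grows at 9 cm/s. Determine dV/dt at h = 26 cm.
676π cm³/s

V = (1/3)π(h/3)²h = πh³/27
dV/dt = πh²/9 · 9
At h = 26: dV/dt = 676π cm³/s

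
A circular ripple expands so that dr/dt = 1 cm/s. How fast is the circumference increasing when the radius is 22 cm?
2π cm/s

C = 2πr
dC/dt = 2π · dr/dt = 2π · 1 = 2π cm/s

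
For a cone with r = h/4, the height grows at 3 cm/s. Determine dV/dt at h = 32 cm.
192π cm³/s

V = (1/3)π(h/4)²h = πh³/48
dV/dt = πh²/16 · 3
At h = 32: dV/dt = 192π cm³/s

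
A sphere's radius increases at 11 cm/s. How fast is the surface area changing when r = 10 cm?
880π cm²/s

S = 4πr²
dS/dt = dS/dr · dr/dt = 8πr · 11
At r = 10: dS/dt = 880π cm²/s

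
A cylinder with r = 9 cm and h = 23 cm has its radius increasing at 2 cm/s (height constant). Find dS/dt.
164π cm²/s

S = 2πrh + 2πr² (lateral + bases)
dS/dt = (2πh + 4πr)·dr/dt = (2π·23 + 4π·9)·2
= 164π cm²/s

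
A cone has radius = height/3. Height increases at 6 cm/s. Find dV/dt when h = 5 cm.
50π/3 cm³/s

V = (1/3)π(h/3)²h = πh³/27
dV/dt = πh²/9 · 6
At h = 5: dV/dt = 50π/3 cm³/s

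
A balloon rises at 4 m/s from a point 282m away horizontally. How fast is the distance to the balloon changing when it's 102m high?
34√2498/1249 ≈ 1.361 m/s

z² = 282² + y²
z = √(282² + 102²) = 6√2498
dz/dt = y/z · dy/dt = 102/(6√2498) · 4 = 34√2498/1249 ≈ 1.361 m/s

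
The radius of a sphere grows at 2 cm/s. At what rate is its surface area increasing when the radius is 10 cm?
160π cm²/s

S = 4πr²
dS/dt = dS/dr · dr/dt = 8πr · 2
At r = 10: dS/dt = 160π cm²/s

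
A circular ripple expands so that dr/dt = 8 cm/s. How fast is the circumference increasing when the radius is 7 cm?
16π cm/s

C = 2πr
dC/dt = 2π · dr/dt = 2π · 8 = 16π cm/s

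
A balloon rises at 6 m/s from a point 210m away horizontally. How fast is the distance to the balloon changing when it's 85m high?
102√2053/2053 ≈ 2.251 m/s

z² = 210² + y²
z = √(210² + 85²) = 5√2053
dz/dt = y/z · dy/dt = 85/(5√2053) · 6 = 102√2053/2053 ≈ 2.251 m/s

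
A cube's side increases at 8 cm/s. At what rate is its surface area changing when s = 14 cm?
1344 cm²/s

A = 6s²
dA/dt = 12s · ds/dt = 12·14·8 = 1344 cm²/s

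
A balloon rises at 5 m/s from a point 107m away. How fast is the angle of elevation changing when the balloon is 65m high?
0.034133 rad/s

tan(θ) = y/107
sec²(θ) · dθ/dt = (1/107) · dy/dt
dθ/dt = cos²(θ)/107 · 5 = 107/(107² + 65²) · 5
dθ/dt = 0.034133 rad/s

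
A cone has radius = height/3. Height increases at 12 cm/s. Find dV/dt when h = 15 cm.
300π cm³/s

V = (1/3)π(h/3)²h = πh³/27
dV/dt = πh²/9 · 12
At h = 15: dV/dt = 300π cm³/s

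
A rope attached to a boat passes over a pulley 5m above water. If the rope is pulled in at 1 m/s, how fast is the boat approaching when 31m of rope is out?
31√26/156 ≈ 1.013 m/s

rope² = x² + 5²
x = √(31² - 5²) = 6√26
dx/dt = (rope/x) · d(rope)/dt = (31/(6√26)) · (-1) = -31√26/156 m/s
The boat approaches at 31√26/156 ≈ 1.013 m/s.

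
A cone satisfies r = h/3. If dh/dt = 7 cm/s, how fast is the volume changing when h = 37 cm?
9583π/9 cm³/s

V = (1/3)π(h/3)²h = πh³/27
dV/dt = πh²/9 · 7
At h = 37: dV/dt = 9583π/9 cm³/s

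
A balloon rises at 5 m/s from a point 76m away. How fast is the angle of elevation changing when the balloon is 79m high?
0.031622 rad/s

tan(θ) = y/76
sec²(θ) · dθ/dt = (1/76) · dy/dt
dθ/dt = cos²(θ)/76 · 5 = 76/(76² + 79²) · 5
dθ/dt = 0.031622 rad/s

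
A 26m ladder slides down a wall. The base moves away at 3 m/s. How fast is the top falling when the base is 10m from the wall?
5/4 = 1.25 m/s

x² + y² = 26²
2x·dx/dt + 2y·dy/dt = 0
dy/dt = -x/y · dx/dt = -10/24 · 3 = -5/4 m/s
The top is descending at 5/4 = 1.25 m/s.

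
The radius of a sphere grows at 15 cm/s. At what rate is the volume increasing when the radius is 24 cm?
34560π cm³/s

V = (4/3)πr³
dV/dt = dV/dr · dr/dt = 4πr² · 15
At r = 24: dV/dt = 34560π cm³/s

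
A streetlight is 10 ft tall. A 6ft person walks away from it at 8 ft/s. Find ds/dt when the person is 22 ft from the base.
12 ft/s

By similar triangles: 10/(x+s) = 6/s
Solving: s = 6x/4
ds/dt = 6/4 · dx/dt = 3/2 · 8 = 12 ft/s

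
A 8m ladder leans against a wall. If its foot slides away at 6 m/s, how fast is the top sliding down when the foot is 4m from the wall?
2√3 ≈ 3.464 m/s

x² + y² = 8²
2x·dx/dt + 2y·dy/dt = 0
dy/dt = -x/y · dx/dt = -4/(4√3) · 6 = -2√3 m/s
The top is descending at 2√3 ≈ 3.464 m/s.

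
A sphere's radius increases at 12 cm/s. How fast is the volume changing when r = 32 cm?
49152π cm³/s

V = (4/3)πr³
dV/dt = dV/dr · dr/dt = 4πr² · 12
At r = 32: dV/dt = 49152π cm³/s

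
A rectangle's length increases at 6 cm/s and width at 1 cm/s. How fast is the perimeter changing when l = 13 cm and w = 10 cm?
14 cm/s

P = 2(l + w)
dP/dt = 2(dl/dt + dw/dt) = 2(6 + 1) = 14 cm/s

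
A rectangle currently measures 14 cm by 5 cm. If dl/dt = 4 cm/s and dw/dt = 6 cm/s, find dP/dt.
20 cm/s

P = 2(l + w)
dP/dt = 2(dl/dt + dw/dt) = 2(4 + 6) = 20 cm/s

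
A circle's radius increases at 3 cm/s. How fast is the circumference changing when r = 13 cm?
6π cm/s

C = 2πr
dC/dt = 2π · dr/dt = 2π · 3 = 6π cm/s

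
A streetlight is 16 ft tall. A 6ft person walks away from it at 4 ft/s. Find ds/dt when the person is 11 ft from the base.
12/5 ft/s

By similar triangles: 16/(x+s) = 6/s
Solving: s = 6x/10
ds/dt = 6/10 · dx/dt = 3/5 · 4 = 12/5 ft/s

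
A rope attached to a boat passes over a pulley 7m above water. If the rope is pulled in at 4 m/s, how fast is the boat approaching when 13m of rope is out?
13√30/15 ≈ 4.747 m/s

rope² = x² + 7²
x = √(13² - 7²) = 2√30
dx/dt = (rope/x) · d(rope)/dt = (13/(2√30)) · (-4) = -13√30/15 m/s
The boat approaches at 13√30/15 ≈ 4.747 m/s.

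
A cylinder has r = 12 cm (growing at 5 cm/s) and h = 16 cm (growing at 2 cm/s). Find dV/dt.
2208π cm³/s

V = πr²h
dV/dt = 2πrh·dr/dt + πr²·dh/dt
= 2π(12)(16)(5) + π(12)²(2)
= 2208π cm³/s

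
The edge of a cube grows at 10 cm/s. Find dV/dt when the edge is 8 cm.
1920 cm³/s

V = s³
dV/dt = 3s² · ds/dt = 3·8²·10 = 1920 cm³/s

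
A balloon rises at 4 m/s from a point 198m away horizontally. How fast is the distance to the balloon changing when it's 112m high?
224√12937/12937 ≈ 1.969 m/s

z² = 198² + y²
z = √(198² + 112²) = 2√12937
dz/dt = y/z · dy/dt = 112/(2√12937) · 4 = 224√12937/12937 ≈ 1.969 m/s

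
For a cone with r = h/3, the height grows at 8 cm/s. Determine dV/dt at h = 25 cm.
5000π/9 cm³/s

V = (1/3)π(h/3)²h = πh³/27
dV/dt = πh²/9 · 8
At h = 25: dV/dt = 5000π/9 cm³/s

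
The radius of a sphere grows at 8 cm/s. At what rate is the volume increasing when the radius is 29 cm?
26912π cm³/s

V = (4/3)πr³
dV/dt = dV/dr · dr/dt = 4πr² · 8
At r = 29: dV/dt = 26912π cm³/s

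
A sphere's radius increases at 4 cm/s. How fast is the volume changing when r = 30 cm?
14400π cm³/s

V = (4/3)πr³
dV/dt = dV/dr · dr/dt = 4πr² · 4
At r = 30: dV/dt = 14400π cm³/s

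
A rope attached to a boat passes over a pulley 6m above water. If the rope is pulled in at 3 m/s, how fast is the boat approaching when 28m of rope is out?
42√187/187 ≈ 3.071 m/s

rope² = x² + 6²
x = √(28² - 6²) = 2√187
dx/dt = (rope/x) · d(rope)/dt = (28/(2√187)) · (-3) = -42√187/187 m/s
The boat approaches at 42√187/187 ≈ 3.071 m/s.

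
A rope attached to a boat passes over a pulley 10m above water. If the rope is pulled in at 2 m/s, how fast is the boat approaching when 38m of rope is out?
19√21/42 ≈ 2.073 m/s

rope² = x² + 10²
x = √(38² - 10²) = 8√21
dx/dt = (rope/x) · d(rope)/dt = (38/(8√21)) · (-2) = -19√21/42 m/s
The boat approaches at 19√21/42 ≈ 2.073 m/s.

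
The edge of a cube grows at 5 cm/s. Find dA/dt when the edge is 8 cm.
480 cm²/s

A = 6s²
dA/dt = 12s · ds/dt = 12·8·5 = 480 cm²/s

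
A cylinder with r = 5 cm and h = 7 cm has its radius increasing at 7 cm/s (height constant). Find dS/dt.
238π cm²/s

S = 2πrh + 2πr² (lateral + bases)
dS/dt = (2πh + 4πr)·dr/dt = (2π·7 + 4π·5)·7
= 238π cm²/s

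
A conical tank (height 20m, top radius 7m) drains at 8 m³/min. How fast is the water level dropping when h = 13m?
3200/(8281π) ≈ 0.123 m/min

r/h = 7/20, so r = (7/20)h
V = (1/3)πr²h = (1/3)π((7/20)h)²h = (49/1200)πh³
dV/dh = (49/400)πh²
dh/dt = (dV/dt)/(dV/dh) = -8/((49/400)π·13²) = -3200/(8281π) m/min
The level is dropping at 3200/(8281π) ≈ 0.123 m/min.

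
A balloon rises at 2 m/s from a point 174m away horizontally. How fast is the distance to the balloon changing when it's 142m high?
71√12610/6305 ≈ 1.265 m/s

z² = 174² + y²
z = √(174² + 142²) = 2√12610
dz/dt = y/z · dy/dt = 142/(2√12610) · 2 = 71√12610/6305 ≈ 1.265 m/s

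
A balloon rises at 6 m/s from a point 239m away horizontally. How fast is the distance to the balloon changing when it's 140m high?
840√76721/76721 ≈ 3.033 m/s

z² = 239² + y²
z = √(239² + 140²) = √76721
dz/dt = y/z · dy/dt = 140/√76721 · 6 = 840√76721/76721 ≈ 3.033 m/s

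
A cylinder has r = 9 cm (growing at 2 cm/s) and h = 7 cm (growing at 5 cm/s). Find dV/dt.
657π cm³/s

V = πr²h
dV/dt = 2πrh·dr/dt + πr²·dh/dt
= 2π(9)(7)(2) + π(9)²(5)
= 657π cm³/s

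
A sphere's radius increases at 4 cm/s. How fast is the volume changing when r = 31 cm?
15376π cm³/s

V = (4/3)πr³
dV/dt = dV/dr · dr/dt = 4πr² · 4
At r = 31: dV/dt = 15376π cm³/s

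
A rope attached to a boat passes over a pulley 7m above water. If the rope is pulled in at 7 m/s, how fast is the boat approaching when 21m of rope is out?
21√2/4 ≈ 7.425 m/s

rope² = x² + 7²
x = √(21² - 7²) = 14√2
dx/dt = (rope/x) · d(rope)/dt = (21/(14√2)) · (-7) = -21√2/4 m/s
The boat approaches at 21√2/4 ≈ 7.425 m/s.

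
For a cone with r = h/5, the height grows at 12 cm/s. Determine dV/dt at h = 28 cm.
9408π/25 cm³/s

V = (1/3)π(h/5)²h = πh³/75
dV/dt = πh²/25 · 12
At h = 28: dV/dt = 9408π/25 cm³/s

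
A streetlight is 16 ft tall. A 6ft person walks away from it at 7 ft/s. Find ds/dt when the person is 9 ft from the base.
21/5 ft/s

By similar triangles: 16/(x+s) = 6/s
Solving: s = 6x/10
ds/dt = 6/10 · dx/dt = 3/5 · 7 = 21/5 ft/s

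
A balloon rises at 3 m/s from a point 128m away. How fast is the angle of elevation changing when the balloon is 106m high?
0.013903 rad/s

tan(θ) = y/128
sec²(θ) · dθ/dt = (1/128) · dy/dt
dθ/dt = cos²(θ)/128 · 3 = 128/(128² + 106²) · 3
dθ/dt = 0.013903 rad/s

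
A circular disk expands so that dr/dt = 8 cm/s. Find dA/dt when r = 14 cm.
224π cm²/s

A = πr²
dA/dt = 2πr · dr/dt = 2π(14)(8) = 224π cm²/s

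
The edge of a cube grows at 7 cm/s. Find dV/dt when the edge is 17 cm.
6069 cm³/s

V = s³
dV/dt = 3s² · ds/dt = 3·17²·7 = 6069 cm³/s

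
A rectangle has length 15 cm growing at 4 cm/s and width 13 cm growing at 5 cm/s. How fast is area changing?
127 cm²/s

A = lw
dA/dt = w·dl/dt + l·dw/dt = 13·4 + 15·5 = 127 cm²/s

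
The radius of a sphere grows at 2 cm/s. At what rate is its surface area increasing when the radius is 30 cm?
480π cm²/s

S = 4πr²
dS/dt = dS/dr · dr/dt = 8πr · 2
At r = 30: dS/dt = 480π cm²/s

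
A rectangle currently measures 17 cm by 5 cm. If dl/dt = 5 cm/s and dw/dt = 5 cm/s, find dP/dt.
20 cm/s

P = 2(l + w)
dP/dt = 2(dl/dt + dw/dt) = 2(5 + 5) = 20 cm/s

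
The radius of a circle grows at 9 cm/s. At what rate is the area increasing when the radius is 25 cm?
450π cm²/s

A = πr²
dA/dt = 2πr · dr/dt = 2π(25)(9) = 450π cm²/s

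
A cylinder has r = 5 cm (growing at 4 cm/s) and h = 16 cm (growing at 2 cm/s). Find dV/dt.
690π cm³/s

V = πr²h
dV/dt = 2πrh·dr/dt + πr²·dh/dt
= 2π(5)(16)(4) + π(5)²(2)
= 690π cm³/s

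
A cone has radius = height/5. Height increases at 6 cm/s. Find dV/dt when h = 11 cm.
726π/25 cm³/s

V = (1/3)π(h/5)²h = πh³/75
dV/dt = πh²/25 · 6
At h = 11: dV/dt = 726π/25 cm³/s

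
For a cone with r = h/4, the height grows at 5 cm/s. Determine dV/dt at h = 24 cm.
180π cm³/s

V = (1/3)π(h/4)²h = πh³/48
dV/dt = πh²/16 · 5
At h = 24: dV/dt = 180π cm³/s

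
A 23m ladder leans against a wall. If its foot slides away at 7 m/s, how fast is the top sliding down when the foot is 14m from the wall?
98√37/111 ≈ 5.37 m/s

x² + y² = 23²
2x·dx/dt + 2y·dy/dt = 0
dy/dt = -x/y · dx/dt = -14/(3√37) · 7 = -98√37/111 m/s
The top is descending at 98√37/111 ≈ 5.37 m/s.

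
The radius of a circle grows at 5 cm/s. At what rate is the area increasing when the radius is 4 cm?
40π cm²/s

A = πr²
dA/dt = 2πr · dr/dt = 2π(4)(5) = 40π cm²/s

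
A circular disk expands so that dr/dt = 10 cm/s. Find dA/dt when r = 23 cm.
460π cm²/s

A = πr²
dA/dt = 2πr · dr/dt = 2π(23)(10) = 460π cm²/s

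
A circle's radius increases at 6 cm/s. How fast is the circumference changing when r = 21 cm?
12π cm/s

C = 2πr
dC/dt = 2π · dr/dt = 2π · 6 = 12π cm/s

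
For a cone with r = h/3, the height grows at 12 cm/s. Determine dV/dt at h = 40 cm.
6400π/3 cm³/s

V = (1/3)π(h/3)²h = πh³/27
dV/dt = πh²/9 · 12
At h = 40: dV/dt = 6400π/3 cm³/s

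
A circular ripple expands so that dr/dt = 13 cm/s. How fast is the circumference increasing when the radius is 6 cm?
26π cm/s

C = 2πr
dC/dt = 2π · dr/dt = 2π · 13 = 26π cm/s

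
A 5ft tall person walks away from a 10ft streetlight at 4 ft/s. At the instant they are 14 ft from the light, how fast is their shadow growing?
4 ft/s

By similar triangles: 10/(x+s) = 5/s
Solving: s = 5x/5
ds/dt = 5/5 · dx/dt = 1 · 4 = 4 ft/s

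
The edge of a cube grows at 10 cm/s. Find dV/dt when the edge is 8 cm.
1920 cm³/s

V = s³
dV/dt = 3s² · ds/dt = 3·8²·10 = 1920 cm³/s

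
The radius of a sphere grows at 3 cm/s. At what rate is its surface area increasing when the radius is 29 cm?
696π cm²/s

S = 4πr²
dS/dt = dS/dr · dr/dt = 8πr · 3
At r = 29: dS/dt = 696π cm²/s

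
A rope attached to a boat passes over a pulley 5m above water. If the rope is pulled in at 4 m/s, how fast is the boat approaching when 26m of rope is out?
104√651/651 ≈ 4.076 m/s

rope² = x² + 5²
x = √(26² - 5²) = √651
dx/dt = (rope/x) · d(rope)/dt = (26/√651) · (-4) = -104√651/651 m/s
The boat approaches at 104√651/651 ≈ 4.076 m/s.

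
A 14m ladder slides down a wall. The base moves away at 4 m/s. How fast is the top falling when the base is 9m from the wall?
36√115/115 ≈ 3.357 m/s

x² + y² = 14²
2x·dx/dt + 2y·dy/dt = 0
dy/dt = -x/y · dx/dt = -9/√115 · 4 = -36√115/115 m/s
The top is descending at 36√115/115 ≈ 3.357 m/s.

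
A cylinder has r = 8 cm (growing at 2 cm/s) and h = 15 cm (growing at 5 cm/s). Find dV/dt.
800π cm³/s

V = πr²h
dV/dt = 2πrh·dr/dt + πr²·dh/dt
= 2π(8)(15)(2) + π(8)²(5)
= 800π cm³/s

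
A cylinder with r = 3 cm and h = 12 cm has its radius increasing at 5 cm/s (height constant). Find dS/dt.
180π cm²/s

S = 2πrh + 2πr² (lateral + bases)
dS/dt = (2πh + 4πr)·dr/dt = (2π·12 + 4π·3)·5
= 180π cm²/s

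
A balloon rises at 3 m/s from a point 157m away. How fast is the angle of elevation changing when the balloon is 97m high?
0.013829 rad/s

tan(θ) = y/157
sec²(θ) · dθ/dt = (1/157) · dy/dt
dθ/dt = cos²(θ)/157 · 3 = 157/(157² + 97²) · 3
dθ/dt = 0.013829 rad/s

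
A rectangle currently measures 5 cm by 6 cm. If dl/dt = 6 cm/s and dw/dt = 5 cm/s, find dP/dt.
22 cm/s

P = 2(l + w)
dP/dt = 2(dl/dt + dw/dt) = 2(6 + 5) = 22 cm/s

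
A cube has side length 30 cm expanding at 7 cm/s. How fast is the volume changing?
18900 cm³/s

V = s³
dV/dt = 3s² · ds/dt = 3·30²·7 = 18900 cm³/s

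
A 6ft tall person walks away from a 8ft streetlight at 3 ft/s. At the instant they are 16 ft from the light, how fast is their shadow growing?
9 ft/s

By similar triangles: 8/(x+s) = 6/s
Solving: s = 6x/2
ds/dt = 6/2 · dx/dt = 3 · 3 = 9 ft/s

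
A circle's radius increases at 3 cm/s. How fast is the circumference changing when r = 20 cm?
6π cm/s

C = 2πr
dC/dt = 2π · dr/dt = 2π · 3 = 6π cm/s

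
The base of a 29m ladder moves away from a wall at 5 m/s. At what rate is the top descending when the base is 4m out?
4√33/33 ≈ 0.6963 m/s

x² + y² = 29²
2x·dx/dt + 2y·dy/dt = 0
dy/dt = -x/y · dx/dt = -4/(5√33) · 5 = -4√33/33 m/s
The top is descending at 4√33/33 ≈ 0.6963 m/s.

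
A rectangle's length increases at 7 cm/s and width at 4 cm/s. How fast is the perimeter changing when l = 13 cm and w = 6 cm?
22 cm/s

P = 2(l + w)
dP/dt = 2(dl/dt + dw/dt) = 2(7 + 4) = 22 cm/s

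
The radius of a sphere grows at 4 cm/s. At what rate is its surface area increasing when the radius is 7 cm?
224π cm²/s

S = 4πr²
dS/dt = dS/dr · dr/dt = 8πr · 4
At r = 7: dS/dt = 224π cm²/s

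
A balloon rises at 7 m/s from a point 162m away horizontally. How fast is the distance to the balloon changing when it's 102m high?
119√1018/1018 ≈ 3.73 m/s

z² = 162² + y²
z = √(162² + 102²) = 6√1018
dz/dt = y/z · dy/dt = 102/(6√1018) · 7 = 119√1018/1018 ≈ 3.73 m/s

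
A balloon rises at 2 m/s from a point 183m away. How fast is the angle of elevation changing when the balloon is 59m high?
0.0099 rad/s

tan(θ) = y/183
sec²(θ) · dθ/dt = (1/183) · dy/dt
dθ/dt = cos²(θ)/183 · 2 = 183/(183² + 59²) · 2
dθ/dt = 0.0099 rad/s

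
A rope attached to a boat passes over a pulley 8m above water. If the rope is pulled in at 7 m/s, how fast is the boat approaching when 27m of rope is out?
27√665/95 ≈ 7.329 m/s

rope² = x² + 8²
x = √(27² - 8²) = √665
dx/dt = (rope/x) · d(rope)/dt = (27/√665) · (-7) = -27√665/95 m/s
The boat approaches at 27√665/95 ≈ 7.329 m/s.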